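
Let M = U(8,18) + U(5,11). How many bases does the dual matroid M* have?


(M1+M2)* = M1* + M2*.
M1* = U(10,18), bases: C(18,10) = 43758.
M2* = U(6,11), bases: C(11,6) = 462.
|B(M*)| = 43758 * 462 = 20216196.

20216196


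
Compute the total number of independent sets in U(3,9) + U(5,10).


For a direct sum, |I(M1+M2)| = |I(M1)| * |I(M2)|.
|I(U(3,9))| = sum C(9,k) for k=0..3 = 130.
|I(U(5,10))| = sum C(10,k) for k=0..5 = 638.
Total = 130 * 638 = 82940.

82940


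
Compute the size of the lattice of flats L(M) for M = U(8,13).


Flats of U(8,13): every subset of size < 8 is a flat, plus E itself.
Count = (13 choose 0) + (13 choose 1) + (13 choose 2) + (13 choose 3) + (13 choose 4) + (13 choose 5) + (13 choose 6) + (13 choose 7) + 1
     = 1 + 13 + 78 + 286 + 715 + 1287 + 1716 + 1716 + 1
     = 5813.

5813


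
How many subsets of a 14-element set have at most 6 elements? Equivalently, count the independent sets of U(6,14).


Independent sets of U(6,14) are all subsets of size <= 6.
Count = C(14,0) + C(14,1) + C(14,2) + C(14,3) + C(14,4) + C(14,5) + C(14,6)
     = 1 + 14 + 91 + 364 + 1001 + 2002 + 3003
     = 6476.

6476


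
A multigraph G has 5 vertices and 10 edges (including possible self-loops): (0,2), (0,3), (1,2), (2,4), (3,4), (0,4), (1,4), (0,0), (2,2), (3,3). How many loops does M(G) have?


In a graphic matroid, a loop is a self-loop edge (u,u) with rank 0.
Examining all 10 edges for self-loops...
Self-loops found: (0,0), (2,2), (3,3)
Number of loops = 3.

3


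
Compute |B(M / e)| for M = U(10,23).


Contracting e from U(10,23) gives U(9,22).
Bases of U(9,22) = C(22,9) = 497420.

497420


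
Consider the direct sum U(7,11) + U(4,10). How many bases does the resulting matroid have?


Bases of a direct sum M1 + M2: |B| = |B(M1)| * |B(M2)|.
|B(U(7,11))| = C(11,7) = 330.
|B(U(4,10))| = C(10,4) = 210.
Total bases = 330 * 210 = 69300.

69300


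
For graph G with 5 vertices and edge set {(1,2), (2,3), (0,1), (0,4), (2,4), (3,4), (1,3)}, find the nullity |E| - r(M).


Cycle rank (nullity) = |E| - r(M) = |E| - (|V| - c).
|E| = 7, |V| = 5, c = 1.
Nullity = 7 - (5 - 1) = 7 - 4 = 3.

3


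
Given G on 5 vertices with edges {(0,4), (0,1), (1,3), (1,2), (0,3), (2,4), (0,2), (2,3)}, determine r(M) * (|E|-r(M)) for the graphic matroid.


r(M) = |V| - c = 5 - 1 = 4.
nullity = |E| - r(M) = 8 - 4 = 4.
Product = 4 * 4 = 16.

16


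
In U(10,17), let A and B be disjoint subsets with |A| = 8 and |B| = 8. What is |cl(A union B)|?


|A union B| = 8 + 8 = 16 (disjoint).
In U(10,17), cl(S) = S if |S| < 10, else cl(S) = E.
Since 16 >= 10, cl(A union B) = E.
|cl(A union B)| = 17.

17


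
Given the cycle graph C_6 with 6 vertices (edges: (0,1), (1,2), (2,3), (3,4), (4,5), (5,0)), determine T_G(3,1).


T(C_6; x,y) = x + x^2 + ... + x^(5) + y.
T(3,1) = 3^1 + 3^2 + 3^3 + 3^4 + 3^5 + 1
= 3 + 9 + 27 + 81 + 243 + 1
= 364.

364


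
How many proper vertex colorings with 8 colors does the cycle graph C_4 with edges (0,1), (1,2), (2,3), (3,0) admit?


P(C_4, k) = (k-1)^4 + (-1)^4*(k-1).
P(8) = (7)^4 + 7
= 2401 + 7 = 2408.

2408


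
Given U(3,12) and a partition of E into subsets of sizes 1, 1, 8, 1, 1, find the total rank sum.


r(Ai) = min(|Ai|, 3) for each part.
Sum = min(1,3) + min(1,3) + min(8,3) + min(1,3) + min(1,3)
    = 1 + 1 + 3 + 1 + 1
    = 7.

7


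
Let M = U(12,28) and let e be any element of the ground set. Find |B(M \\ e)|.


Deleting e from U(12,28) gives U(12,27) since n > r.
Bases of U(12,27) = C(27,12) = 17383860.

17383860


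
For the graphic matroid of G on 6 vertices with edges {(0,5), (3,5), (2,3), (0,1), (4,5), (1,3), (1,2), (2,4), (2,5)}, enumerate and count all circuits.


A circuit in a graphic matroid = edge set of a simple cycle.
G has 6 vertices and 9 edges.
Enumerating all minimal edge subsets forming cycles...
Total circuits found: 12.

12


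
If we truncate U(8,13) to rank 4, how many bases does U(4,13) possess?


Truncating U(8,13) to rank 4 gives U(4,13).
Bases of U(4,13) are all 4-element subsets of 13 elements.
Number of bases = (13 choose 4) = 715.

715


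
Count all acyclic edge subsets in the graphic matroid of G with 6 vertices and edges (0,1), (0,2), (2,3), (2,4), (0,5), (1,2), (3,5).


An independent set in a graphic matroid is an acyclic edge subset.
G has 6 vertices and 7 edges.
Enumerate all 2^7 = 128 subsets, checking for acyclicity.
Total independent sets = 104.

104


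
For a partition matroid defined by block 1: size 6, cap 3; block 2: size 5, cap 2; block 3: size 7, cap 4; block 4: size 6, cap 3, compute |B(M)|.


A basis picks exactly ci elements from block i.
Number of bases = product of C(|Si|, ci).
= C(6,3) * C(5,2) * C(7,4) * C(6,3)
= 20 * 10 * 35 * 20
= 140000.

140000


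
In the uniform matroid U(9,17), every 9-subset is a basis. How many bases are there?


Bases of U(9,17) are all 9-element subsets of the 17-element ground set.
Number of bases = C(17,9).
(17 choose 9) = 24310.

24310


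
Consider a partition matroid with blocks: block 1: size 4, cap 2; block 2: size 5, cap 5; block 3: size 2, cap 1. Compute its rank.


Rank of a partition matroid = sum of min(|Si|, ci) for each block.
= min(4,2) + min(5,5) + min(2,1)
= 2 + 5 + 1
= 8.

8


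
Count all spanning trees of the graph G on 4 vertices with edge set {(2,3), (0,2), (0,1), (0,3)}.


By Kirchhoff's matrix tree theorem, the number of spanning trees equals
the determinant of any cofactor of the Laplacian matrix L.
G has 4 vertices and 4 edges.
Computing the (3 x 3) cofactor determinant gives 3.

3


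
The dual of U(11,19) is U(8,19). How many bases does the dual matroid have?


The dual of U(r,n) is U(n-r, n) = U(8,19).
Bases of U(8,19) are all (8)-element subsets.
|B(M*)| = C(19,8) = 75582.

75582


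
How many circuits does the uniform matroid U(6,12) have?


In U(6,12), circuits are the (7)-element subsets.
Any set of 7 elements is dependent, and removing any one element gives
an independent set of size 6, so it is a minimal dependent set.
Number of circuits = C(12,7) = 12! / (7! * 5!) = 792.

792


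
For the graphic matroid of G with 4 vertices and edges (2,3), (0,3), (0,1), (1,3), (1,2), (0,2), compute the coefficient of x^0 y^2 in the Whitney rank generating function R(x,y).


R(x,y) = sum over A in 2^E of x^(r(E)-r(A)) * y^(|A|-r(A)).
G has 4 vertices, 6 edges. r(E) = 3.
Enumerate all 2^6 = 64 subsets.
Count subsets with r(E)-r(A)=0 and |A|-r(A)=2: 6.

6


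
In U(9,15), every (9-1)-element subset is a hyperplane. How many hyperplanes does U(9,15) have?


Hyperplanes of U(9,15) are flats of rank 8.
In a uniform matroid, these are exactly the (8)-element subsets.
Count = (15 choose 8) = 6435.

6435


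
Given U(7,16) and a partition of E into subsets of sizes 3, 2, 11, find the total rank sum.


r(Ai) = min(|Ai|, 7) for each part.
Sum = min(3,7) + min(2,7) + min(11,7)
    = 3 + 2 + 7
    = 12.

12


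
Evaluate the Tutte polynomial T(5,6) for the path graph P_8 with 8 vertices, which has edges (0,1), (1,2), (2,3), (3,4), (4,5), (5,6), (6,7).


A path on 8 vertices is a tree with 7 edges.
T(x,y) = x^(7) for any tree.
T(5,6) = 5^7 = 78125.

78125


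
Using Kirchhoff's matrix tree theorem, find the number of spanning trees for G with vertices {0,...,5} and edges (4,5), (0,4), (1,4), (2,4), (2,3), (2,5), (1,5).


By Kirchhoff's matrix tree theorem, the number of spanning trees equals
the determinant of any cofactor of the Laplacian matrix L.
G has 6 vertices and 7 edges.
Computing the (5 x 5) cofactor determinant gives 8.

8


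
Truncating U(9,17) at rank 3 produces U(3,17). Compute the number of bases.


Truncating U(9,17) to rank 3 gives U(3,17).
Bases of U(3,17) are all 3-element subsets of 17 elements.
Number of bases = (17 choose 3) = 680.

680


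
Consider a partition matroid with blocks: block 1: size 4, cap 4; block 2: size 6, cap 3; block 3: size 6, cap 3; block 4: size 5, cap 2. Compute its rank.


Rank of a partition matroid = sum of min(|Si|, ci) for each block.
= min(4,4) + min(6,3) + min(6,3) + min(5,2)
= 4 + 3 + 3 + 2
= 12.

12


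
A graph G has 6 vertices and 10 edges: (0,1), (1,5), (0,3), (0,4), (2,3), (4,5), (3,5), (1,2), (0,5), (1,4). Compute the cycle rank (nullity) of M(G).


Cycle rank (nullity) = |E| - r(M) = |E| - (|V| - c).
|E| = 10, |V| = 6, c = 1.
Nullity = 10 - (6 - 1) = 10 - 5 = 5.

5


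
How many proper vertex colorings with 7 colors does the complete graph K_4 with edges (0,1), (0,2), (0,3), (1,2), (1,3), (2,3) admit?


P(K_4, k) = k(k-1)(k-2)...(k-3).
P(7) = (7) * (6) * (5) * (4) = 840.

840


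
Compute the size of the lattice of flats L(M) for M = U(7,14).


Flats of U(7,14): every subset of size < 7 is a flat, plus E itself.
Count = (14 choose 0) + (14 choose 1) + (14 choose 2) + (14 choose 3) + (14 choose 4) + (14 choose 5) + (14 choose 6) + 1
     = 1 + 14 + 91 + 364 + 1001 + 2002 + 3003 + 1
     = 6477.

6477


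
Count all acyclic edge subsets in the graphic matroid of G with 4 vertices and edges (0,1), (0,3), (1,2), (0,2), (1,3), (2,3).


An independent set in a graphic matroid is an acyclic edge subset.
G has 4 vertices and 6 edges.
Enumerate all 2^6 = 64 subsets, checking for acyclicity.
Total independent sets = 38.

38


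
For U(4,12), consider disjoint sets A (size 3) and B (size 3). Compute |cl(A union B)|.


|A union B| = 3 + 3 = 6 (disjoint).
In U(4,12), cl(S) = S if |S| < 4, else cl(S) = E.
Since 6 >= 4, cl(A union B) = E.
|cl(A union B)| = 12.

12


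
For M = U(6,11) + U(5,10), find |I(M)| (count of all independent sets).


For a direct sum, |I(M1+M2)| = |I(M1)| * |I(M2)|.
|I(U(6,11))| = sum C(11,k) for k=0..6 = 1486.
|I(U(5,10))| = sum C(10,k) for k=0..5 = 638.
Total = 1486 * 638 = 948068.

948068


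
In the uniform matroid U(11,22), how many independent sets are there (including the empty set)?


Independent sets of U(11,22) are all subsets of size <= 11.
Count = (22 choose 0) + (22 choose 1) + (22 choose 2) + (22 choose 3) + (22 choose 4) + (22 choose 5) + (22 choose 6) + (22 choose 7) + (22 choose 8) + (22 choose 9) + (22 choose 10) + (22 choose 11)
     = 1 + 22 + 231 + 1540 + 7315 + 26334 + 74613 + 170544 + 319770 + 497420 + 646646 + 705432
     = 2449868.

2449868


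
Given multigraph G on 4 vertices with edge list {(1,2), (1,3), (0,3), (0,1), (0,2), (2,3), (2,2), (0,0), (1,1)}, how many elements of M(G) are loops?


In a graphic matroid, a loop is a self-loop edge (u,u) with rank 0.
Examining all 9 edges for self-loops...
Self-loops found: (2,2), (0,0), (1,1)
Number of loops = 3.

3


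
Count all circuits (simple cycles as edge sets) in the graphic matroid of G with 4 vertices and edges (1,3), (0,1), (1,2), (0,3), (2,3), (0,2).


A circuit in a graphic matroid = edge set of a simple cycle.
G has 4 vertices and 6 edges.
Enumerating all minimal edge subsets forming cycles...
Total circuits found: 7.

7


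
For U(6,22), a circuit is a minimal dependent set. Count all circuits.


In U(6,22), circuits are the (7)-element subsets.
Any set of 7 elements is dependent, and removing any one element gives
an independent set of size 6, so it is a minimal dependent set.
Number of circuits = C(22,7) = 22! / (7! * 15!) = 170544.

170544


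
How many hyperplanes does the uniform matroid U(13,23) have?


Hyperplanes of U(13,23) are flats of rank 12.
In a uniform matroid, these are exactly the (12)-element subsets.
Count = C(23,12) = 23! / (12! * 11!) = 1352078.

1352078


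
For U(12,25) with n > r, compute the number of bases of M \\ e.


Deleting e from U(12,25) gives U(12,24) since n > r.
Bases of U(12,24) = C(24,12) = 2704156.

2704156


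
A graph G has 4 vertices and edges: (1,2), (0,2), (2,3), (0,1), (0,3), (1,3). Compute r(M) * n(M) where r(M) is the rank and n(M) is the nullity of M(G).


r(M) = |V| - c = 4 - 1 = 3.
nullity = |E| - r(M) = 6 - 3 = 3.
Product = 3 * 3 = 9.

9


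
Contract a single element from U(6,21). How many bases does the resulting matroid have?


Contracting e from U(6,21) gives U(5,20).
Bases of U(5,20) = (20 choose 5) = 15504.

15504


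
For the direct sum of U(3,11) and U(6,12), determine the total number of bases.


Bases of a direct sum M1 + M2: |B| = |B(M1)| * |B(M2)|.
|B(U(3,11))| = C(11,3) = 165.
|B(U(6,12))| = C(12,6) = 924.
Total bases = 165 * 924 = 152460.

152460


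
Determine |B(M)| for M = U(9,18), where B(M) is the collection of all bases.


Bases of U(9,18) are all 9-element subsets of the 18-element ground set.
Number of bases = C(18,9).
C(18,9) = 48620.

48620


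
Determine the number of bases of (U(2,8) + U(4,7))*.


(M1+M2)* = M1* + M2*.
M1* = U(6,8), bases: C(8,6) = 28.
M2* = U(3,7), bases: C(7,3) = 35.
|B(M*)| = 28 * 35 = 980.

980


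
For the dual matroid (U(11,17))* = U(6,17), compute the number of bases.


The dual of U(r,n) is U(n-r, n) = U(6,17).
Bases of U(6,17) are all (6)-element subsets.
|B(M*)| = (17 choose 6) = 12376.

12376


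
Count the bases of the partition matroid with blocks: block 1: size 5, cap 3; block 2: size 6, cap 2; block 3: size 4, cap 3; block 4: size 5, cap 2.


A basis picks exactly ci elements from block i.
Number of bases = product of C(|Si|, ci).
= C(5,3) * C(6,2) * C(4,3) * C(5,2)
= 10 * 15 * 4 * 10
= 6000.

6000


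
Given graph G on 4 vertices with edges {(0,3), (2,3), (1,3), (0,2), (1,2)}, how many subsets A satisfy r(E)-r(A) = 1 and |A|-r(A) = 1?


R(x,y) = sum over A in 2^E of x^(r(E)-r(A)) * y^(|A|-r(A)).
G has 4 vertices, 5 edges. r(E) = 3.
Enumerate all 2^5 = 32 subsets.
Count subsets with r(E)-r(A)=1 and |A|-r(A)=1: 2.

2


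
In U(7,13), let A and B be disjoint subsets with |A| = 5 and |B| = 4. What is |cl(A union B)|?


|A union B| = 5 + 4 = 9 (disjoint).
In U(7,13), cl(S) = S if |S| < 7, else cl(S) = E.
Since 9 >= 7, cl(A union B) = E.
|cl(A union B)| = 13.

13


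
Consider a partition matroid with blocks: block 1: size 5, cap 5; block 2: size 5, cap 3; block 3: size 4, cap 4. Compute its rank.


Rank of a partition matroid = sum of min(|Si|, ci) for each block.
= min(5,5) + min(5,3) + min(4,4)
= 5 + 3 + 4
= 12.

12


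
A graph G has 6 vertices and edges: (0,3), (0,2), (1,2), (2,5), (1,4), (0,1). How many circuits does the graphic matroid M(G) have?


A circuit in a graphic matroid = edge set of a simple cycle.
G has 6 vertices and 6 edges.
Enumerating all minimal edge subsets forming cycles...
Total circuits found: 1.

1


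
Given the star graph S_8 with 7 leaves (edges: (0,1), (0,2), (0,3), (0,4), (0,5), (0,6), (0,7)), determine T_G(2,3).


A star on 8 vertices is a tree with 7 edges.
T(x,y) = x^(7) for any tree.
T(2,3) = 2^7 = 128.

128


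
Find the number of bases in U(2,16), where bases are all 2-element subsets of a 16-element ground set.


Bases of U(2,16) are all 2-element subsets of the 16-element ground set.
Number of bases = C(16,2).
C(16,2) = (16 * 15) / (1 * 2) = 120.

120


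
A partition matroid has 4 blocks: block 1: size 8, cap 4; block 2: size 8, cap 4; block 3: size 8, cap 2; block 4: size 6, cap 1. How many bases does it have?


A basis picks exactly ci elements from block i.
Number of bases = product of C(|Si|, ci).
= C(8,4) * C(8,4) * C(8,2) * C(6,1)
= 70 * 70 * 28 * 6
= 823200.

823200


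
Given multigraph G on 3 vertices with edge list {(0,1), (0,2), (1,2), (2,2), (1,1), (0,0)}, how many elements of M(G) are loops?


In a graphic matroid, a loop is a self-loop edge (u,u) with rank 0.
Examining all 6 edges for self-loops...
Self-loops found: (2,2), (1,1), (0,0)
Number of loops = 3.

3


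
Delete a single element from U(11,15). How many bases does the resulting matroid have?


Deleting e from U(11,15) gives U(11,14) since n > r.
Bases of U(11,14) = C(14,11) = 364.

364


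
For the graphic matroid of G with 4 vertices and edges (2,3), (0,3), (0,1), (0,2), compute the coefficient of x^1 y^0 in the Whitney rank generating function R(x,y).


R(x,y) = sum over A in 2^E of x^(r(E)-r(A)) * y^(|A|-r(A)).
G has 4 vertices, 4 edges. r(E) = 3.
Enumerate all 2^4 = 16 subsets.
Count subsets with r(E)-r(A)=1 and |A|-r(A)=0: 6.

6


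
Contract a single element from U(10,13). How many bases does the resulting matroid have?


Contracting e from U(10,13) gives U(9,12).
Bases of U(9,12) = (12 choose 9) = 220.

220


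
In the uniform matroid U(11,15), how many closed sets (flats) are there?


Flats of U(11,15): every subset of size < 11 is a flat, plus E itself.
Count = C(15,0) + C(15,1) + C(15,2) + C(15,3) + C(15,4) + C(15,5) + C(15,6) + C(15,7) + C(15,8) + C(15,9) + C(15,10) + 1
     = 1 + 15 + 105 + 455 + 1365 + 3003 + 5005 + 6435 + 6435 + 5005 + 3003 + 1
     = 30828.

30828


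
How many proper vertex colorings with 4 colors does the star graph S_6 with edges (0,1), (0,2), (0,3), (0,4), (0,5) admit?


P(tree, k) = k * (k-1)^(5) for any tree on 6 vertices.
P(4) = 4 * 3^5 = 4 * 243 = 972.

972


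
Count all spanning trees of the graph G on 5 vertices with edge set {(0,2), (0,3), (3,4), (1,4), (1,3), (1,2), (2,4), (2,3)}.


By Kirchhoff's matrix tree theorem, the number of spanning trees equals
the determinant of any cofactor of the Laplacian matrix L.
G has 5 vertices and 8 edges.
Computing the (4 x 4) cofactor determinant gives 40.

40


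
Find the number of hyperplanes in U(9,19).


Hyperplanes of U(9,19) are flats of rank 8.
In a uniform matroid, these are exactly the (8)-element subsets.
Count = C(19,8) = 19! / (8! * 11!) = 75582.

75582


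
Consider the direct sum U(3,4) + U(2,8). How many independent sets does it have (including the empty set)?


For a direct sum, |I(M1+M2)| = |I(M1)| * |I(M2)|.
|I(U(3,4))| = sum C(4,k) for k=0..3 = 15.
|I(U(2,8))| = sum C(8,k) for k=0..2 = 37.
Total = 15 * 37 = 555.

555


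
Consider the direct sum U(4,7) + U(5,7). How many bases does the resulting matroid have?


Bases of a direct sum M1 + M2: |B| = |B(M1)| * |B(M2)|.
|B(U(4,7))| = C(7,4) = 35.
|B(U(5,7))| = C(7,5) = 21.
Total bases = 35 * 21 = 735.

735


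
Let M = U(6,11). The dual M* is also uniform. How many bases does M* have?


The dual of U(r,n) is U(n-r, n) = U(5,11).
Bases of U(5,11) are all (5)-element subsets.
|B(M*)| = C(11,5) = 11! / (5! * 6!) = 462.

462


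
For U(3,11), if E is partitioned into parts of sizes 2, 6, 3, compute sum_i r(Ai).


r(Ai) = min(|Ai|, 3) for each part.
Sum = min(2,3) + min(6,3) + min(3,3)
    = 2 + 3 + 3
    = 8.

8


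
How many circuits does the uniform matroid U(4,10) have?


In U(4,10), circuits are the (5)-element subsets.
Any set of 5 elements is dependent, and removing any one element gives
an independent set of size 4, so it is a minimal dependent set.
Number of circuits = (10 choose 5) = 252.

252


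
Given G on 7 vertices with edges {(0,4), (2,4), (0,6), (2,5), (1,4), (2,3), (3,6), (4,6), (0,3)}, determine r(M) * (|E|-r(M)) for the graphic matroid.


r(M) = |V| - c = 7 - 1 = 6.
nullity = |E| - r(M) = 9 - 6 = 3.
Product = 6 * 3 = 18.

18


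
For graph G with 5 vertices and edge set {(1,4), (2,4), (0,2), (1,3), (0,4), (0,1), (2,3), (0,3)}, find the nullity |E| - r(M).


Cycle rank (nullity) = |E| - r(M) = |E| - (|V| - c).
|E| = 8, |V| = 5, c = 1.
Nullity = 8 - (5 - 1) = 8 - 4 = 4.

4


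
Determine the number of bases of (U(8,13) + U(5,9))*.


(M1+M2)* = M1* + M2*.
M1* = U(5,13), bases: C(13,5) = 1287.
M2* = U(4,9), bases: C(9,4) = 126.
|B(M*)| = 1287 * 126 = 162162.

162162


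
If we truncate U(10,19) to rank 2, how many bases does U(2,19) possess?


Truncating U(10,19) to rank 2 gives U(2,19).
Bases of U(2,19) are all 2-element subsets of 19 elements.
Number of bases = C(19,2) = 19! / (2! * 17!) = 171.

171


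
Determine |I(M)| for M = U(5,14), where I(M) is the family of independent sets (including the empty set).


Independent sets of U(5,14) are all subsets of size <= 5.
Count = C(14,0) + C(14,1) + C(14,2) + C(14,3) + C(14,4) + C(14,5)
     = 1 + 14 + 91 + 364 + 1001 + 2002
     = 3473.

3473


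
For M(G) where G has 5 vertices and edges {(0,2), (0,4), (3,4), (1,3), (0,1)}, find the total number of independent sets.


An independent set in a graphic matroid is an acyclic edge subset.
G has 5 vertices and 5 edges.
Enumerate all 2^5 = 32 subsets, checking for acyclicity.
Total independent sets = 30.

30


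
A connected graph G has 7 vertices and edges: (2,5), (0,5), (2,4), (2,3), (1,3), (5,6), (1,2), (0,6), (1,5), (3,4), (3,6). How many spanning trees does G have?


By Kirchhoff's matrix tree theorem, the number of spanning trees equals
the determinant of any cofactor of the Laplacian matrix L.
G has 7 vertices and 11 edges.
Computing the (6 x 6) cofactor determinant gives 162.

162


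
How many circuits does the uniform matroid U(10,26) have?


In U(10,26), circuits are the (11)-element subsets.
Any set of 11 elements is dependent, and removing any one element gives
an independent set of size 10, so it is a minimal dependent set.
Number of circuits = C(26,11) = 26! / (11! * 15!) = 7726160.

7726160


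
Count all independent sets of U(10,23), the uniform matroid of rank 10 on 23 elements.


Independent sets of U(10,23) are all subsets of size <= 10.
Count = (23 choose 0) + (23 choose 1) + (23 choose 2) + (23 choose 3) + (23 choose 4) + (23 choose 5) + (23 choose 6) + (23 choose 7) + (23 choose 8) + (23 choose 9) + (23 choose 10)
     = 1 + 23 + 253 + 1771 + 8855 + 33649 + 100947 + 245157 + 490314 + 817190 + 1144066
     = 2842226.

2842226


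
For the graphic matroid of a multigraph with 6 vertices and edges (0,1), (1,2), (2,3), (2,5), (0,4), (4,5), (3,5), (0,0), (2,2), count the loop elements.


In a graphic matroid, a loop is a self-loop edge (u,u) with rank 0.
Examining all 9 edges for self-loops...
Self-loops found: (0,0), (2,2)
Number of loops = 2.

2


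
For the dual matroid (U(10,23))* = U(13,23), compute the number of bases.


The dual of U(r,n) is U(n-r, n) = U(13,23).
Bases of U(13,23) are all (13)-element subsets.
|B(M*)| = C(23,13) = 1144066.

1144066


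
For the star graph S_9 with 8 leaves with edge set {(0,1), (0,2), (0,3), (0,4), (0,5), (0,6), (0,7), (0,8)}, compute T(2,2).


A star on 9 vertices is a tree with 8 edges.
T(x,y) = x^(8) for any tree.
T(2,2) = 2^8 = 256.

256


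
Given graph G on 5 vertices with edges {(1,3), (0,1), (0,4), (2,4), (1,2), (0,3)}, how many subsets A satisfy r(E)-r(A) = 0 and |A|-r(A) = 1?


R(x,y) = sum over A in 2^E of x^(r(E)-r(A)) * y^(|A|-r(A)).
G has 5 vertices, 6 edges. r(E) = 4.
Enumerate all 2^6 = 64 subsets.
Count subsets with r(E)-r(A)=0 and |A|-r(A)=1: 6.

6


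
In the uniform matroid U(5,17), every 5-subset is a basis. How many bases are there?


Bases of U(5,17) are all 5-element subsets of the 17-element ground set.
Number of bases = C(17,5).
(17 choose 5) = 6188.

6188


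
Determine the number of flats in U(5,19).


Flats of U(5,19): every subset of size < 5 is a flat, plus E itself.
Count = (19 choose 0) + (19 choose 1) + (19 choose 2) + (19 choose 3) + (19 choose 4) + 1
     = 1 + 19 + 171 + 969 + 3876 + 1
     = 5037.

5037


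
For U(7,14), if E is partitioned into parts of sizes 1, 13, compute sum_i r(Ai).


r(Ai) = min(|Ai|, 7) for each part.
Sum = min(1,7) + min(13,7)
    = 1 + 7
    = 8.

8


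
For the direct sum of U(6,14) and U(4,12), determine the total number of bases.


Bases of a direct sum M1 + M2: |B| = |B(M1)| * |B(M2)|.
|B(U(6,14))| = C(14,6) = 3003.
|B(U(4,12))| = C(12,4) = 495.
Total bases = 3003 * 495 = 1486485.

1486485


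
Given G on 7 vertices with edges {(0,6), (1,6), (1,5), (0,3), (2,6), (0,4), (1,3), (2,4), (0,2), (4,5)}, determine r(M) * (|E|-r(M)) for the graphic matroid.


r(M) = |V| - c = 7 - 1 = 6.
nullity = |E| - r(M) = 10 - 6 = 4.
Product = 6 * 4 = 24.

24


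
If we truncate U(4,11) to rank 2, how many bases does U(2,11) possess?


Truncating U(4,11) to rank 2 gives U(2,11).
Bases of U(2,11) are all 2-element subsets of 11 elements.
Number of bases = (11 choose 2) = 55.

55


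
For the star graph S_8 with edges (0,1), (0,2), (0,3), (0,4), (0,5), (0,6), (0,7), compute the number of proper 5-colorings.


P(tree, k) = k * (k-1)^(7) for any tree on 8 vertices.
P(5) = 5 * 4^7 = 5 * 16384 = 81920.

81920


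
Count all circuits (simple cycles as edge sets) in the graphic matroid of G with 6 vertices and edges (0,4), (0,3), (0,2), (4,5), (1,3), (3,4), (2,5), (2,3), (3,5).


A circuit in a graphic matroid = edge set of a simple cycle.
G has 6 vertices and 9 edges.
Enumerating all minimal edge subsets forming cycles...
Total circuits found: 13.

13


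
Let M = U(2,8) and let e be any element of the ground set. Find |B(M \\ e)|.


Deleting e from U(2,8) gives U(2,7) since n > r.
Bases of U(2,7) = C(7,2) = (7 * 6) / (1 * 2) = 21.

21


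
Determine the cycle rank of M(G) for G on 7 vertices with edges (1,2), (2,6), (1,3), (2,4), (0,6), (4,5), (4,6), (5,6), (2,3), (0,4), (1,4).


Cycle rank (nullity) = |E| - r(M) = |E| - (|V| - c).
|E| = 11, |V| = 7, c = 1.
Nullity = 11 - (7 - 1) = 11 - 6 = 5.

5


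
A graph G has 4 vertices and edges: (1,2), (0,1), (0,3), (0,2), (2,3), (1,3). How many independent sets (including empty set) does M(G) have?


An independent set in a graphic matroid is an acyclic edge subset.
G has 4 vertices and 6 edges.
Enumerate all 2^6 = 64 subsets, checking for acyclicity.
Total independent sets = 38.

38


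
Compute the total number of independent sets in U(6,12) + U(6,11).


For a direct sum, |I(M1+M2)| = |I(M1)| * |I(M2)|.
|I(U(6,12))| = sum C(12,k) for k=0..6 = 2510.
|I(U(6,11))| = sum C(11,k) for k=0..6 = 1486.
Total = 2510 * 1486 = 3729860.

3729860


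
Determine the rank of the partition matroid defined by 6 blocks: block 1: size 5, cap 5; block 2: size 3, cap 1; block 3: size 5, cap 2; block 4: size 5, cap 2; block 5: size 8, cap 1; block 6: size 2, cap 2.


Rank of a partition matroid = sum of min(|Si|, ci) for each block.
= min(5,5) + min(3,1) + min(5,2) + min(5,2) + min(8,1) + min(2,2)
= 5 + 1 + 2 + 2 + 1 + 2
= 13.

13


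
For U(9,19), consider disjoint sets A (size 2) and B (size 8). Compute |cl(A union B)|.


|A union B| = 2 + 8 = 10 (disjoint).
In U(9,19), cl(S) = S if |S| < 9, else cl(S) = E.
Since 10 >= 9, cl(A union B) = E.
|cl(A union B)| = 19.

19


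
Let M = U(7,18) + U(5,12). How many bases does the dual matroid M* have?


(M1+M2)* = M1* + M2*.
M1* = U(11,18), bases: C(18,11) = 31824.
M2* = U(7,12), bases: C(12,7) = 792.
|B(M*)| = 31824 * 792 = 25204608.

25204608


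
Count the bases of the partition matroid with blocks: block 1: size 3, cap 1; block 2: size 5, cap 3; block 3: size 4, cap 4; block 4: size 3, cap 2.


A basis picks exactly ci elements from block i.
Number of bases = product of C(|Si|, ci).
= C(3,1) * C(5,3) * C(4,4) * C(3,2)
= 3 * 10 * 1 * 3
= 90.

90


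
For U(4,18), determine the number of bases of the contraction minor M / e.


Contracting e from U(4,18) gives U(3,17).
Bases of U(3,17) = C(17,3) = 17! / (3! * 14!) = 680.

680


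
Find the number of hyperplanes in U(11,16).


Hyperplanes of U(11,16) are flats of rank 10.
In a uniform matroid, these are exactly the (10)-element subsets.
Count = (16 choose 10) = 8008.

8008


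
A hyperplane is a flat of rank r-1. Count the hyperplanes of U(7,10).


Hyperplanes of U(7,10) are flats of rank 6.
In a uniform matroid, these are exactly the (6)-element subsets.
Count = C(10,6) = 210.

210


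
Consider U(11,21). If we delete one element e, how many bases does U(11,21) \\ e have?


Deleting e from U(11,21) gives U(11,20) since n > r.
Bases of U(11,20) = C(20,11) = 167960.

167960


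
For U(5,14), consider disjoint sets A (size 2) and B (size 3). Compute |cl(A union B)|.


|A union B| = 2 + 3 = 5 (disjoint).
In U(5,14), cl(S) = S if |S| < 5, else cl(S) = E.
Since 5 >= 5, cl(A union B) = E.
|cl(A union B)| = 14.

14


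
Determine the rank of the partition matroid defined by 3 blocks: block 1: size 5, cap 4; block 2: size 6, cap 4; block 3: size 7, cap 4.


Rank of a partition matroid = sum of min(|Si|, ci) for each block.
= min(5,4) + min(6,4) + min(7,4)
= 4 + 4 + 4
= 12.

12


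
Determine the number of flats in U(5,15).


Flats of U(5,15): every subset of size < 5 is a flat, plus E itself.
Count = (15 choose 0) + (15 choose 1) + (15 choose 2) + (15 choose 3) + (15 choose 4) + 1
     = 1 + 15 + 105 + 455 + 1365 + 1
     = 1942.

1942


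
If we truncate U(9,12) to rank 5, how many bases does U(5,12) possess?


Truncating U(9,12) to rank 5 gives U(5,12).
Bases of U(5,12) are all 5-element subsets of 12 elements.
Number of bases = (12 choose 5) = 792.

792


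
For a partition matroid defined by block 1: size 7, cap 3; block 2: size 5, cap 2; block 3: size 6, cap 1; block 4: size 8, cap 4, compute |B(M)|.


A basis picks exactly ci elements from block i.
Number of bases = product of C(|Si|, ci).
= C(7,3) * C(5,2) * C(6,1) * C(8,4)
= 35 * 10 * 6 * 70
= 147000.

147000


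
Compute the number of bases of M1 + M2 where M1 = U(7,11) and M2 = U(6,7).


Bases of a direct sum M1 + M2: |B| = |B(M1)| * |B(M2)|.
|B(U(7,11))| = C(11,7) = 330.
|B(U(6,7))| = C(7,6) = 7.
Total bases = 330 * 7 = 2310.

2310


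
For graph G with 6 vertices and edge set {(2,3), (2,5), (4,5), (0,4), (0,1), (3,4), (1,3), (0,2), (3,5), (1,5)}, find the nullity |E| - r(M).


Cycle rank (nullity) = |E| - r(M) = |E| - (|V| - c).
|E| = 10, |V| = 6, c = 1.
Nullity = 10 - (6 - 1) = 10 - 5 = 5.

5


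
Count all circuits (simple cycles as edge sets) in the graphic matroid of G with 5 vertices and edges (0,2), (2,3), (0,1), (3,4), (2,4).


A circuit in a graphic matroid = edge set of a simple cycle.
G has 5 vertices and 5 edges.
Enumerating all minimal edge subsets forming cycles...
Total circuits found: 1.

1


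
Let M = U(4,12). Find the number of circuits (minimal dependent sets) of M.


In U(4,12), circuits are the (5)-element subsets.
Any set of 5 elements is dependent, and removing any one element gives
an independent set of size 4, so it is a minimal dependent set.
Number of circuits = C(12,5) = 792.

792


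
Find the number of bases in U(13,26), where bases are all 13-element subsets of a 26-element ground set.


Bases of U(13,26) are all 13-element subsets of the 26-element ground set.
Number of bases = C(26,13).
(26 choose 13) = 10400600.

10400600


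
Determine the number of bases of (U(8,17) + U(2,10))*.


(M1+M2)* = M1* + M2*.
M1* = U(9,17), bases: C(17,9) = 24310.
M2* = U(8,10), bases: C(10,8) = 45.
|B(M*)| = 24310 * 45 = 1093950.

1093950


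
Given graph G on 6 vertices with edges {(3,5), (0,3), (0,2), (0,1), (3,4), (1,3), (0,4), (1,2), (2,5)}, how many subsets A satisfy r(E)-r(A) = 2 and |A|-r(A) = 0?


R(x,y) = sum over A in 2^E of x^(r(E)-r(A)) * y^(|A|-r(A)).
G has 6 vertices, 9 edges. r(E) = 5.
Enumerate all 2^9 = 512 subsets.
Count subsets with r(E)-r(A)=2 and |A|-r(A)=0: 81.

81


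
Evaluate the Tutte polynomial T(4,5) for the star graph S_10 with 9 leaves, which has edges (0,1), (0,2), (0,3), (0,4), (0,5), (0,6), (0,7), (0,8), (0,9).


A star on 10 vertices is a tree with 9 edges.
T(x,y) = x^(9) for any tree.
T(4,5) = 4^9 = 262144.

262144


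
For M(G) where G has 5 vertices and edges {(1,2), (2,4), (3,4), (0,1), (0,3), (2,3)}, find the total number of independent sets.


An independent set in a graphic matroid is an acyclic edge subset.
G has 5 vertices and 6 edges.
Enumerate all 2^6 = 64 subsets, checking for acyclicity.
Total independent sets = 52.

52


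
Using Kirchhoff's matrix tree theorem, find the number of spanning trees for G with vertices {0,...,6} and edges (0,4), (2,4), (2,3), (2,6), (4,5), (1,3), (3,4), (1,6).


By Kirchhoff's matrix tree theorem, the number of spanning trees equals
the determinant of any cofactor of the Laplacian matrix L.
G has 7 vertices and 8 edges.
Computing the (6 x 6) cofactor determinant gives 11.

11


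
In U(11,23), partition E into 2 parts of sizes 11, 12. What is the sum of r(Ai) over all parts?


r(Ai) = min(|Ai|, 11) for each part.
Sum = min(11,11) + min(12,11)
    = 11 + 11
    = 22.

22


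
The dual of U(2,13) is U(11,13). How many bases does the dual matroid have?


The dual of U(r,n) is U(n-r, n) = U(11,13).
Bases of U(11,13) are all (11)-element subsets.
|B(M*)| = C(13,11) = 13! / (11! * 2!) = 78.

78


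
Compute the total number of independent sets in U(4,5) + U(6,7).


For a direct sum, |I(M1+M2)| = |I(M1)| * |I(M2)|.
|I(U(4,5))| = sum C(5,k) for k=0..4 = 31.
|I(U(6,7))| = sum C(7,k) for k=0..6 = 127.
Total = 31 * 127 = 3937.

3937


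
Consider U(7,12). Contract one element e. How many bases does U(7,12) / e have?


Contracting e from U(7,12) gives U(6,11).
Bases of U(6,11) = C(11,6) = 11! / (6! * 5!) = 462.

462


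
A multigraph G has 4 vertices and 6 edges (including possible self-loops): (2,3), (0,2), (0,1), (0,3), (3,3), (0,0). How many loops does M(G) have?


In a graphic matroid, a loop is a self-loop edge (u,u) with rank 0.
Examining all 6 edges for self-loops...
Self-loops found: (3,3), (0,0)
Number of loops = 2.

2


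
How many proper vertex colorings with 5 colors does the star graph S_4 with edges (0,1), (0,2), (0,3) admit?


P(tree, k) = k * (k-1)^(3) for any tree on 4 vertices.
P(5) = 5 * 4^3 = 5 * 64 = 320.

320


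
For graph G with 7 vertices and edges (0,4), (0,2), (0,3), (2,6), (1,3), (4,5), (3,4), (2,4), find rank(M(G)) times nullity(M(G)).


r(M) = |V| - c = 7 - 1 = 6.
nullity = |E| - r(M) = 8 - 6 = 2.
Product = 6 * 2 = 12.

12


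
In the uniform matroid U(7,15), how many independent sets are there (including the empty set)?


Independent sets of U(7,15) are all subsets of size <= 7.
Count = (15 choose 0) + (15 choose 1) + (15 choose 2) + (15 choose 3) + (15 choose 4) + (15 choose 5) + (15 choose 6) + (15 choose 7)
     = 1 + 15 + 105 + 455 + 1365 + 3003 + 5005 + 6435
     = 16384.

16384


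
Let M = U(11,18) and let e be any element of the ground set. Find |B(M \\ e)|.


Deleting e from U(11,18) gives U(11,17) since n > r.
Bases of U(11,17) = C(17,11) = 17! / (11! * 6!) = 12376.

12376


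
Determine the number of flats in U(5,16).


Flats of U(5,16): every subset of size < 5 is a flat, plus E itself.
Count = C(16,0) + C(16,1) + C(16,2) + C(16,3) + C(16,4) + 1
     = 1 + 16 + 120 + 560 + 1820 + 1
     = 2518.

2518


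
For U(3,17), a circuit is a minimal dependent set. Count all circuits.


In U(3,17), circuits are the (4)-element subsets.
Any set of 4 elements is dependent, and removing any one element gives
an independent set of size 3, so it is a minimal dependent set.
Number of circuits = (17 choose 4) = 2380.

2380


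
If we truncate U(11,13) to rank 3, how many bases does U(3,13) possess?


Truncating U(11,13) to rank 3 gives U(3,13).
Bases of U(3,13) are all 3-element subsets of 13 elements.
Number of bases = C(13,3) = 13! / (3! * 10!) = 286.

286


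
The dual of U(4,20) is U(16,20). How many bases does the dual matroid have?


The dual of U(r,n) is U(n-r, n) = U(16,20).
Bases of U(16,20) are all (16)-element subsets.
|B(M*)| = (20 choose 16) = 4845.

4845


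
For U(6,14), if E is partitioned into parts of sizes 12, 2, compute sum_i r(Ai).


r(Ai) = min(|Ai|, 6) for each part.
Sum = min(12,6) + min(2,6)
    = 6 + 2
    = 8.

8


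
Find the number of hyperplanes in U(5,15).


Hyperplanes of U(5,15) are flats of rank 4.
In a uniform matroid, these are exactly the (4)-element subsets.
Count = C(15,4) = (15 * 14 * 13 * 12) / (1 * 2 * 3 * 4) = 1365.

1365


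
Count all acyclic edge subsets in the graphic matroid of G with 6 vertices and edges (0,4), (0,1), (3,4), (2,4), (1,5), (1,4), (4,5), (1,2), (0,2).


An independent set in a graphic matroid is an acyclic edge subset.
G has 6 vertices and 9 edges.
Enumerate all 2^9 = 512 subsets, checking for acyclicity.
Total independent sets = 256.

256


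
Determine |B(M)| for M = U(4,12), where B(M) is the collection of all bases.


Bases of U(4,12) are all 4-element subsets of the 12-element ground set.
Number of bases = C(12,4).
(12 choose 4) = 495.

495


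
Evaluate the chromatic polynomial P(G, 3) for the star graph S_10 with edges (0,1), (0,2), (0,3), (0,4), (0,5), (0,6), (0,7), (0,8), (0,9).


P(tree, k) = k * (k-1)^(9) for any tree on 10 vertices.
P(3) = 3 * 2^9 = 3 * 512 = 1536.

1536


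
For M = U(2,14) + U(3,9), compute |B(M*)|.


(M1+M2)* = M1* + M2*.
M1* = U(12,14), bases: C(14,12) = 91.
M2* = U(6,9), bases: C(9,6) = 84.
|B(M*)| = 91 * 84 = 7644.

7644


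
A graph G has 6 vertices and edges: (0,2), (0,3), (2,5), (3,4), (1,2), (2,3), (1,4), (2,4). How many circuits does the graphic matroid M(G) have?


A circuit in a graphic matroid = edge set of a simple cycle.
G has 6 vertices and 8 edges.
Enumerating all minimal edge subsets forming cycles...
Total circuits found: 6.

6


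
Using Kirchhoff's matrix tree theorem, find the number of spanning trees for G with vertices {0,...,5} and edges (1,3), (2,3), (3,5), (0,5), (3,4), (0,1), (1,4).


By Kirchhoff's matrix tree theorem, the number of spanning trees equals
the determinant of any cofactor of the Laplacian matrix L.
G has 6 vertices and 7 edges.
Computing the (5 x 5) cofactor determinant gives 11.

11


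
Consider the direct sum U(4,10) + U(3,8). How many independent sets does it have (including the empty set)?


For a direct sum, |I(M1+M2)| = |I(M1)| * |I(M2)|.
|I(U(4,10))| = sum C(10,k) for k=0..4 = 386.
|I(U(3,8))| = sum C(8,k) for k=0..3 = 93.
Total = 386 * 93 = 35898.

35898


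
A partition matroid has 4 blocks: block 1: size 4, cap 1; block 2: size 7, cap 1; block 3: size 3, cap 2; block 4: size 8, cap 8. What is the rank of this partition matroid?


Rank of a partition matroid = sum of min(|Si|, ci) for each block.
= min(4,1) + min(7,1) + min(3,2) + min(8,8)
= 1 + 1 + 2 + 8
= 12.

12


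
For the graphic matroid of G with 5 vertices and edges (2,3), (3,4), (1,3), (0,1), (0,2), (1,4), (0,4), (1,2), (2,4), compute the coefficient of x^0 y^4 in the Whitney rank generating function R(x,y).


R(x,y) = sum over A in 2^E of x^(r(E)-r(A)) * y^(|A|-r(A)).
G has 5 vertices, 9 edges. r(E) = 4.
Enumerate all 2^9 = 512 subsets.
Count subsets with r(E)-r(A)=0 and |A|-r(A)=4: 9.

9


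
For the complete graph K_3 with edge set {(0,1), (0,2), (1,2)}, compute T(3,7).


T(K_3; x,y) = x^2 + x + y.
T(3,7) = 9 + 3 + 7 = 19.

19


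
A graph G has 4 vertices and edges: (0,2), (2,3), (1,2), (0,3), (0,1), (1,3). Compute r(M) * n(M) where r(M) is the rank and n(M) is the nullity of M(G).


r(M) = |V| - c = 4 - 1 = 3.
nullity = |E| - r(M) = 6 - 3 = 3.
Product = 3 * 3 = 9.

9


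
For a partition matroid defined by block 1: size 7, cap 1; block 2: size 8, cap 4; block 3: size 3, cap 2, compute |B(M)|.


A basis picks exactly ci elements from block i.
Number of bases = product of C(|Si|, ci).
= C(7,1) * C(8,4) * C(3,2)
= 7 * 70 * 3
= 1470.

1470


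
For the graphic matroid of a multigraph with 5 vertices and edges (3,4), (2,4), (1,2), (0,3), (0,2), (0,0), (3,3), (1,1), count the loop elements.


In a graphic matroid, a loop is a self-loop edge (u,u) with rank 0.
Examining all 8 edges for self-loops...
Self-loops found: (0,0), (3,3), (1,1)
Number of loops = 3.

3


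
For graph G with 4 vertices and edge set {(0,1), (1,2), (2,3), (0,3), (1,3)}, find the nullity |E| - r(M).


Cycle rank (nullity) = |E| - r(M) = |E| - (|V| - c).
|E| = 5, |V| = 4, c = 1.
Nullity = 5 - (4 - 1) = 5 - 3 = 2.

2


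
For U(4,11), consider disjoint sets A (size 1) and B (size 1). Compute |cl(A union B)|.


|A union B| = 1 + 1 = 2 (disjoint).
In U(4,11), cl(S) = S if |S| < 4, else cl(S) = E.
Since 2 < 4, cl(A union B) = A union B.
|cl(A union B)| = 2.

2
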